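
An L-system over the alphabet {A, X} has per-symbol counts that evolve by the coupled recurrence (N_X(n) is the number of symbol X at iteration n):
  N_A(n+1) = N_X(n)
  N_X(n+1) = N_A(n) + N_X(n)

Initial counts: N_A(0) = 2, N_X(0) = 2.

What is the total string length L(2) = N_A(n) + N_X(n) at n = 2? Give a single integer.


Step 0: N_A=2, N_X=2, L=4
Step 1: N_A=2, N_X=4, L=6
Step 2: N_A=4, N_X=6, L=10

Answer: 10


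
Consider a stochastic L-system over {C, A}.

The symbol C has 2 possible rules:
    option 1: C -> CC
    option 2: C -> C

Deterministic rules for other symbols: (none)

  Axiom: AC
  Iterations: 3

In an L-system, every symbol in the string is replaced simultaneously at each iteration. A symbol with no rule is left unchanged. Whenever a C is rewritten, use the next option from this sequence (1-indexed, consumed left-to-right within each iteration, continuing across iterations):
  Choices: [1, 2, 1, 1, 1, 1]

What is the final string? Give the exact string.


Step 0: AC
Step 1: ACC  (used choices [1])
Step 2: ACCC  (used choices [2, 1])
Step 3: ACCCCCC  (used choices [1, 1, 1])

Answer: ACCCCCC


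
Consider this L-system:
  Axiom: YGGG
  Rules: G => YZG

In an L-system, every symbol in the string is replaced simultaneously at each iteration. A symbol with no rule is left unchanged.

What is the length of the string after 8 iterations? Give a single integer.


Answer: 52

Derivation:
Step 0: length = 4
Step 1: length = 10
Step 2: length = 16
Step 3: length = 22
Step 4: length = 28
Step 5: length = 34
Step 6: length = 40
Step 7: length = 46
Step 8: length = 52


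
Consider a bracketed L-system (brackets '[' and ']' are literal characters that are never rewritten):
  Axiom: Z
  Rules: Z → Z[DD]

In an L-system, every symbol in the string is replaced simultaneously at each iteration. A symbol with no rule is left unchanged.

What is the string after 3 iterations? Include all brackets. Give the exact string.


Step 0: Z
Step 1: Z[DD]
Step 2: Z[DD][DD]
Step 3: Z[DD][DD][DD]

Answer: Z[DD][DD][DD]


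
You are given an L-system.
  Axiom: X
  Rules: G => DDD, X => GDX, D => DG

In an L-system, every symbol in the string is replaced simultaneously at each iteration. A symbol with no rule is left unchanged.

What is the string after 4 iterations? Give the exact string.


Step 0: X
Step 1: GDX
Step 2: DDDDGGDX
Step 3: DGDGDGDGDDDDDDDGGDX
Step 4: DGDDDDGDDDDGDDDDGDDDDGDGDGDGDGDGDGDDDDDDDGGDX

Answer: DGDDDDGDDDDGDDDDGDDDDGDGDGDGDGDGDGDDDDDDDGGDX


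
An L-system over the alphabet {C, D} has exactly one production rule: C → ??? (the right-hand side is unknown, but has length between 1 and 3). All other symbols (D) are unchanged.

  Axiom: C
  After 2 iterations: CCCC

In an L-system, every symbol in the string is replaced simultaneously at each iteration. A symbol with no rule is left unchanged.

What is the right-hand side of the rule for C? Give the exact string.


Answer: CC

Derivation:
Trying C → CC:
  Step 0: C
  Step 1: CC
  Step 2: CCCC
Matches the given result.


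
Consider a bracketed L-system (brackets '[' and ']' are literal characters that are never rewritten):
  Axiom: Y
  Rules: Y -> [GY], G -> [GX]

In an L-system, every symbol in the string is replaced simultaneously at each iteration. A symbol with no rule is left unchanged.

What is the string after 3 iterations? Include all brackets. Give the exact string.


Answer: [[[GX]X][[GX][GY]]]

Derivation:
Step 0: Y
Step 1: [GY]
Step 2: [[GX][GY]]
Step 3: [[[GX]X][[GX][GY]]]


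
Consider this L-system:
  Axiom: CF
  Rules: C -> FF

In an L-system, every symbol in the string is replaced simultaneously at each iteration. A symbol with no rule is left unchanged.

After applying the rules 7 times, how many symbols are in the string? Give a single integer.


Answer: 3

Derivation:
Step 0: length = 2
Step 1: length = 3
Step 2: length = 3
Step 3: length = 3
Step 4: length = 3
Step 5: length = 3
Step 6: length = 3
Step 7: length = 3


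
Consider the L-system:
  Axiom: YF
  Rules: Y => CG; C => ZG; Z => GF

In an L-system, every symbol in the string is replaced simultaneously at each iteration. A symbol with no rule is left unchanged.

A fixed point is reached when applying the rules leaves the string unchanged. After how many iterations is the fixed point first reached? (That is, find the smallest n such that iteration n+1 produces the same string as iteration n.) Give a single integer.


Step 0: YF
Step 1: CGF
Step 2: ZGGF
Step 3: GFGGF
Step 4: GFGGF  (unchanged — fixed point at step 3)

Answer: 3


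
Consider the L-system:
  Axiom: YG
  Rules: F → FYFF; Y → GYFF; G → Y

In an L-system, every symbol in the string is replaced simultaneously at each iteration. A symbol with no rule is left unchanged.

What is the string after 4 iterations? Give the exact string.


Answer: YGYFFFYFFFYFFGYFFYGYFFFYFFFYFFFYFFGYFFFYFFFYFFFYFFGYFFFYFFFYFFFYFFGYFFFYFFFYFFYGYFFFYFFFYFFFYFFGYFFFYFFFYFFFYFFGYFFFYFFFYFFFYFFGYFFFYFFFYFFYGYFFFYFFFYFFFYFFGYFFFYFFFYFFFYFFGYFFFYFFFYFFGYFFYGYFFFYFFFYFFFYFFGYFFFYFFFYFFFYFFGYFFFYFFFYFF

Derivation:
Step 0: YG
Step 1: GYFFY
Step 2: YGYFFFYFFFYFFGYFF
Step 3: GYFFYGYFFFYFFFYFFFYFFGYFFFYFFFYFFFYFFGYFFFYFFFYFFYGYFFFYFFFYFF
Step 4: YGYFFFYFFFYFFGYFFYGYFFFYFFFYFFFYFFGYFFFYFFFYFFFYFFGYFFFYFFFYFFFYFFGYFFFYFFFYFFYGYFFFYFFFYFFFYFFGYFFFYFFFYFFFYFFGYFFFYFFFYFFFYFFGYFFFYFFFYFFYGYFFFYFFFYFFFYFFGYFFFYFFFYFFFYFFGYFFFYFFFYFFGYFFYGYFFFYFFFYFFFYFFGYFFFYFFFYFFFYFFGYFFFYFFFYFF


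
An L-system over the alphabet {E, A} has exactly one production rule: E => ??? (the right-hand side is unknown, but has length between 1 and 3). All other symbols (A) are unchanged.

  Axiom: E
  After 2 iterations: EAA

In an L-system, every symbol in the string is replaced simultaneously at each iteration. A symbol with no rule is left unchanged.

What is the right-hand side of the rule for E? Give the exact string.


Answer: EA

Derivation:
Trying E => EA:
  Step 0: E
  Step 1: EA
  Step 2: EAA
Matches the given result.


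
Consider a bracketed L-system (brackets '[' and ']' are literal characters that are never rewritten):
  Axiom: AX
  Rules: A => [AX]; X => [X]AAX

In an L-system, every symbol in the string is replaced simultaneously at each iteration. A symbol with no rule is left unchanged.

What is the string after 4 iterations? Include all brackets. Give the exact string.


Answer: [[[[AX][X]AAX][[X]AAX][AX][AX][X]AAX][[[X]AAX][AX][AX][X]AAX][[AX][X]AAX][[AX][X]AAX][[X]AAX][AX][AX][X]AAX][[[[X]AAX][AX][AX][X]AAX][[AX][X]AAX][[AX][X]AAX][[X]AAX][AX][AX][X]AAX][[[AX][X]AAX][[X]AAX][AX][AX][X]AAX][[[AX][X]AAX][[X]AAX][AX][AX][X]AAX][[[X]AAX][AX][AX][X]AAX][[AX][X]AAX][[AX][X]AAX][[X]AAX][AX][AX][X]AAX

Derivation:
Step 0: AX
Step 1: [AX][X]AAX
Step 2: [[AX][X]AAX][[X]AAX][AX][AX][X]AAX
Step 3: [[[AX][X]AAX][[X]AAX][AX][AX][X]AAX][[[X]AAX][AX][AX][X]AAX][[AX][X]AAX][[AX][X]AAX][[X]AAX][AX][AX][X]AAX
Step 4: [[[[AX][X]AAX][[X]AAX][AX][AX][X]AAX][[[X]AAX][AX][AX][X]AAX][[AX][X]AAX][[AX][X]AAX][[X]AAX][AX][AX][X]AAX][[[[X]AAX][AX][AX][X]AAX][[AX][X]AAX][[AX][X]AAX][[X]AAX][AX][AX][X]AAX][[[AX][X]AAX][[X]AAX][AX][AX][X]AAX][[[AX][X]AAX][[X]AAX][AX][AX][X]AAX][[[X]AAX][AX][AX][X]AAX][[AX][X]AAX][[AX][X]AAX][[X]AAX][AX][AX][X]AAX


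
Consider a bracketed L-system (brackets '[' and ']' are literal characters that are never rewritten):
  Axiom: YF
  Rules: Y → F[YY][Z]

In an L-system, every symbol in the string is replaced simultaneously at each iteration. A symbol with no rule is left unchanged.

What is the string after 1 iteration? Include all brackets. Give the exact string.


Step 0: YF
Step 1: F[YY][Z]F

Answer: F[YY][Z]F


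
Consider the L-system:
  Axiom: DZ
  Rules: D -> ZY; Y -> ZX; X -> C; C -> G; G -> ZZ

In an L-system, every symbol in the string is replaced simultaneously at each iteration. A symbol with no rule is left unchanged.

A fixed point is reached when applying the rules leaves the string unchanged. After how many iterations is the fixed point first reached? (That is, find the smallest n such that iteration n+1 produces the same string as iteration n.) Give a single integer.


Step 0: DZ
Step 1: ZYZ
Step 2: ZZXZ
Step 3: ZZCZ
Step 4: ZZGZ
Step 5: ZZZZZ
Step 6: ZZZZZ  (unchanged — fixed point at step 5)

Answer: 5


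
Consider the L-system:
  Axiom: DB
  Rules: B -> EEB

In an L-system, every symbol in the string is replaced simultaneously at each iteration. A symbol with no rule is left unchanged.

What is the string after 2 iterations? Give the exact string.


Step 0: DB
Step 1: DEEB
Step 2: DEEEEB

Answer: DEEEEB


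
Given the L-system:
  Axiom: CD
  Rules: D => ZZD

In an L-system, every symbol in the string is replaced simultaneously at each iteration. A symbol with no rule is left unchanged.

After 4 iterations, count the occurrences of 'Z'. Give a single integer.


Step 0: CD  (0 'Z')
Step 1: CZZD  (2 'Z')
Step 2: CZZZZD  (4 'Z')
Step 3: CZZZZZZD  (6 'Z')
Step 4: CZZZZZZZZD  (8 'Z')

Answer: 8


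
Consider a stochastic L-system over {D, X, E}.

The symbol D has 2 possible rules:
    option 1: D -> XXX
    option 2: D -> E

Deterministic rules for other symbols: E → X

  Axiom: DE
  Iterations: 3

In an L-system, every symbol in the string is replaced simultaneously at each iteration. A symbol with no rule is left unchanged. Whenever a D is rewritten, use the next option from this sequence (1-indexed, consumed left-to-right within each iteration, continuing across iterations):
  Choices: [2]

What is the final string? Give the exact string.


Step 0: DE
Step 1: EX  (used choices [2])
Step 2: XX  (used choices [])
Step 3: XX  (used choices [])

Answer: XX


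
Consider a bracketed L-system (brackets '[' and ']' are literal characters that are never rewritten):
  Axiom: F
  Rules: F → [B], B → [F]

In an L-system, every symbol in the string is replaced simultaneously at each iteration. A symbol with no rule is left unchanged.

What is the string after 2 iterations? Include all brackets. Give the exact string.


Answer: [[F]]

Derivation:
Step 0: F
Step 1: [B]
Step 2: [[F]]


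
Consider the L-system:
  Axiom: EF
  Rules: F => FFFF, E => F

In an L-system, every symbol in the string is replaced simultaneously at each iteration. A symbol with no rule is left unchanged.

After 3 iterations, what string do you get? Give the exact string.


Step 0: EF
Step 1: FFFFF
Step 2: FFFFFFFFFFFFFFFFFFFF
Step 3: FFFFFFFFFFFFFFFFFFFFFFFFFFFFFFFFFFFFFFFFFFFFFFFFFFFFFFFFFFFFFFFFFFFFFFFFFFFFFFFF

Answer: FFFFFFFFFFFFFFFFFFFFFFFFFFFFFFFFFFFFFFFFFFFFFFFFFFFFFFFFFFFFFFFFFFFFFFFFFFFFFFFF


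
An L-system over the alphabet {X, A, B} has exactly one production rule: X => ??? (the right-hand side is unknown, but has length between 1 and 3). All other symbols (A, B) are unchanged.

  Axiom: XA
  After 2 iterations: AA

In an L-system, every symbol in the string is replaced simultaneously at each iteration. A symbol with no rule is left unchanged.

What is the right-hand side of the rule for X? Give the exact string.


Answer: A

Derivation:
Trying X => A:
  Step 0: XA
  Step 1: AA
  Step 2: AA
Matches the given result.


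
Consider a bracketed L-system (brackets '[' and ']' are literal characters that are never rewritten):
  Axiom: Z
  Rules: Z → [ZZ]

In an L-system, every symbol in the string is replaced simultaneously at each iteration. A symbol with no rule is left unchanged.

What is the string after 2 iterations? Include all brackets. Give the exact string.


Answer: [[ZZ][ZZ]]

Derivation:
Step 0: Z
Step 1: [ZZ]
Step 2: [[ZZ][ZZ]]


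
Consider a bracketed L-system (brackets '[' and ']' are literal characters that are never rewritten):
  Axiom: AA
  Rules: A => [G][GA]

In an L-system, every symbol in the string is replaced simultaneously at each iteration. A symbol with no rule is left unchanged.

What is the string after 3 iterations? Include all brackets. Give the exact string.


Step 0: AA
Step 1: [G][GA][G][GA]
Step 2: [G][G[G][GA]][G][G[G][GA]]
Step 3: [G][G[G][G[G][GA]]][G][G[G][G[G][GA]]]

Answer: [G][G[G][G[G][GA]]][G][G[G][G[G][GA]]]


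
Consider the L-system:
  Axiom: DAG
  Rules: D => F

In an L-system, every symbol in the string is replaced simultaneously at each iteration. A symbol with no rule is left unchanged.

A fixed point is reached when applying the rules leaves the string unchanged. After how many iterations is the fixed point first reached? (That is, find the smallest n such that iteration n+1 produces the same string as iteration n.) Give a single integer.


Answer: 1

Derivation:
Step 0: DAG
Step 1: FAG
Step 2: FAG  (unchanged — fixed point at step 1)


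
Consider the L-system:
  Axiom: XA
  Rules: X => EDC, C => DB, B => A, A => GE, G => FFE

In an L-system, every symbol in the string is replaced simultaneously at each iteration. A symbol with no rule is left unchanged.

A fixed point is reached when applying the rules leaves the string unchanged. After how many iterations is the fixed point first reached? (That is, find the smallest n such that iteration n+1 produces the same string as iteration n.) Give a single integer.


Answer: 5

Derivation:
Step 0: XA
Step 1: EDCGE
Step 2: EDDBFFEE
Step 3: EDDAFFEE
Step 4: EDDGEFFEE
Step 5: EDDFFEEFFEE
Step 6: EDDFFEEFFEE  (unchanged — fixed point at step 5)


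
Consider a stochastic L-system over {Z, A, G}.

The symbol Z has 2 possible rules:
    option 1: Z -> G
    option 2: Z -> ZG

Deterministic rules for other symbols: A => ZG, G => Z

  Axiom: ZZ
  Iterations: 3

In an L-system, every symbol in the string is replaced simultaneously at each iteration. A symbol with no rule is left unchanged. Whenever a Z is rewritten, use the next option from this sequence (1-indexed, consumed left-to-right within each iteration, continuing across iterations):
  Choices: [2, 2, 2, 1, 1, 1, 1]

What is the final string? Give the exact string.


Answer: GZGZG

Derivation:
Step 0: ZZ
Step 1: ZGZG  (used choices [2, 2])
Step 2: ZGZGZ  (used choices [2, 1])
Step 3: GZGZG  (used choices [1, 1, 1])


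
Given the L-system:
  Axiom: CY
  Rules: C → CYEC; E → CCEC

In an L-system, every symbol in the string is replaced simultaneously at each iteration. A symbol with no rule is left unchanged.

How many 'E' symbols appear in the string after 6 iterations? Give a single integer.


Final string: CYECYCCECCYECYCYECCYECCCECCYECCYECYCCECCYECYCYECYCCECCYECCYECYCCECCYECCYECCYECCCECCYECCYECYCCECCYECCYECYCCECCYECYCYECCYECCCECCYECCYECYCCECCYECYCYECYCCECCYECYCYECCYECCCECCYECCYECYCCECCYECCYECYCCECCYECYCYECCYECCCECCYECCYECYCCECCYECCYECYCCECCYECCYECYCCECCYECCYECCYECCCECCYECCYECYCCECCYECCYECYCCECCYECYCYECCYECCCECCYECCYECYCCECCYECCYECYCCECCYECYCYECCYECCCECCYECCYECYCCECCYECYCYECYCCECCYECCYECYCCECCYECCYECCYECCCECCYECCYECYCCECCYECCYECYCCECCYECYCYECCYECCCECCYECCYECYCCECCYECYCYECYCCECCYECYCYECCYECCCECCYECCYECYCCECCYECYCYECYCCECCYECCYECYCCECCYECCYECCYECCCECCYECCYECYCCECCYECCYECYCCECCYECYCYECCYECCCECCYECCYECYCCECCYECCYECYCCECCYECYCYECCYECCCECCYECCYECYCCECCYECYCYECYCCECCYECCYECYCCECCYECCYECCYECCCECCYECCYECYCCECCYECCYECYCCECCYECYCYECCYECCCECCYECCYECYCCECCYECCYECYCCECCYECYCYECCYECCCECCYECCYECYCCECCYECCYECYCCECCYECYCYECCYECCCECCYECCYECYCCECCYECCYECYCCECCYECCYECYCCECCYECCYECCYECCCECCYECCYECYCCECCYECCYECYCCECCYECYCYECCYECCCECCYECCYECYCCECCYECCYECYCCECCYECYCYECCYECCCECCYECCYECYCCECCYECYCYECYCCECCYECCYECYCCECCYECCYECCYECCCECCYECCYECYCCECCYECCYECYCCECCYECYCYECCYECCCECCYECCYECYCCECCYECCYECYCCECCYECYCYECCYECCCECCYECCYECYCCECCYECYCYECYCCECCYECCYECYCCECCYECCYECCYECCCECCYECCYECYCCECCYECCYECYCCECCYECYCYECCYECCCECCYECCYECYCCECCYECYCYECYCCECCYECYCYECCYECCCECCYECCYECYCCECCYECCYECYCCECCYECYCYECCYECCCECCYECCYECYCCECCYECCYECYCCECCYECCYECYCCECCYECCYECCYECCCECCYECCYECYCCECCYECCYECYCCECCYECYCYECCYECCCECCYECCYECYCCECCYECCYECYCCECCYECYCYECCYECCCECCYECCYECYCCECCYECYCYECYCCECCYECCYECYCCECCYECCYECCYECCCECCYECCYECYCCECCYECCYECYCCECCYECYCYECCYECCCECCYECCYECYCCECCYECY
Count of 'E': 360

Answer: 360


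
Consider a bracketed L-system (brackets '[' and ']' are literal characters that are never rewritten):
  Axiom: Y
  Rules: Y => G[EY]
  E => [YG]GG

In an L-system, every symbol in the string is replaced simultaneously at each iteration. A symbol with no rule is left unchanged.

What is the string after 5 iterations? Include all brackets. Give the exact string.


Answer: G[[G[[G[EY]G]GGG[[YG]GGG[EY]]]G]GGG[[G[[YG]GGG[EY]]G]GGG[[G[EY]G]GGG[[YG]GGG[EY]]]]]

Derivation:
Step 0: Y
Step 1: G[EY]
Step 2: G[[YG]GGG[EY]]
Step 3: G[[G[EY]G]GGG[[YG]GGG[EY]]]
Step 4: G[[G[[YG]GGG[EY]]G]GGG[[G[EY]G]GGG[[YG]GGG[EY]]]]
Step 5: G[[G[[G[EY]G]GGG[[YG]GGG[EY]]]G]GGG[[G[[YG]GGG[EY]]G]GGG[[G[EY]G]GGG[[YG]GGG[EY]]]]]


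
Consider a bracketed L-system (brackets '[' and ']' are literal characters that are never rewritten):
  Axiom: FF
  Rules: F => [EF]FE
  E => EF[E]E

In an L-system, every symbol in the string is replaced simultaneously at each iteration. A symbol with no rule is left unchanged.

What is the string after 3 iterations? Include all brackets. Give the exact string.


Step 0: FF
Step 1: [EF]FE[EF]FE
Step 2: [EF[E]E[EF]FE][EF]FEEF[E]E[EF[E]E[EF]FE][EF]FEEF[E]E
Step 3: [EF[E]E[EF]FE[EF[E]E]EF[E]E[EF[E]E[EF]FE][EF]FEEF[E]E][EF[E]E[EF]FE][EF]FEEF[E]EEF[E]E[EF]FE[EF[E]E]EF[E]E[EF[E]E[EF]FE[EF[E]E]EF[E]E[EF[E]E[EF]FE][EF]FEEF[E]E][EF[E]E[EF]FE][EF]FEEF[E]EEF[E]E[EF]FE[EF[E]E]EF[E]E

Answer: [EF[E]E[EF]FE[EF[E]E]EF[E]E[EF[E]E[EF]FE][EF]FEEF[E]E][EF[E]E[EF]FE][EF]FEEF[E]EEF[E]E[EF]FE[EF[E]E]EF[E]E[EF[E]E[EF]FE[EF[E]E]EF[E]E[EF[E]E[EF]FE][EF]FEEF[E]E][EF[E]E[EF]FE][EF]FEEF[E]EEF[E]E[EF]FE[EF[E]E]EF[E]E


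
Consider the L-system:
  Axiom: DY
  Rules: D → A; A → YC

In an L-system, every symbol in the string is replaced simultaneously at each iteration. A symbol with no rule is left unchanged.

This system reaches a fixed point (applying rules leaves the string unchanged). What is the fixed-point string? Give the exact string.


Answer: YCY

Derivation:
Step 0: DY
Step 1: AY
Step 2: YCY
Step 3: YCY  (unchanged — fixed point at step 2)


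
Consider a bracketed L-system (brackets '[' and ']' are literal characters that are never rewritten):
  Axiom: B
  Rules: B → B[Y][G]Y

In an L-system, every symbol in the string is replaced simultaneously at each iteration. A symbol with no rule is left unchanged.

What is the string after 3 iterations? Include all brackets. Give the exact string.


Answer: B[Y][G]Y[Y][G]Y[Y][G]Y

Derivation:
Step 0: B
Step 1: B[Y][G]Y
Step 2: B[Y][G]Y[Y][G]Y
Step 3: B[Y][G]Y[Y][G]Y[Y][G]Y


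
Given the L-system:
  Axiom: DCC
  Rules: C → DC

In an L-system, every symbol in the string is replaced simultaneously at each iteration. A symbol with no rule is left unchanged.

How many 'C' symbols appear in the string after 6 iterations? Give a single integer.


Answer: 2

Derivation:
Step 0: DCC  (2 'C')
Step 1: DDCDC  (2 'C')
Step 2: DDDCDDC  (2 'C')
Step 3: DDDDCDDDC  (2 'C')
Step 4: DDDDDCDDDDC  (2 'C')
Step 5: DDDDDDCDDDDDC  (2 'C')
Step 6: DDDDDDDCDDDDDDC  (2 'C')


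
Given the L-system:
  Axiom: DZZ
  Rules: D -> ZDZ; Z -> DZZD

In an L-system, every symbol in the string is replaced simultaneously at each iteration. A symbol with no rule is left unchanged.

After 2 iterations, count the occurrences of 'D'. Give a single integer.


Answer: 17

Derivation:
Step 0: DZZ  (1 'D')
Step 1: ZDZDZZDDZZD  (5 'D')
Step 2: DZZDZDZDZZDZDZDZZDDZZDZDZZDZDZZDDZZDZDZ  (17 'D')


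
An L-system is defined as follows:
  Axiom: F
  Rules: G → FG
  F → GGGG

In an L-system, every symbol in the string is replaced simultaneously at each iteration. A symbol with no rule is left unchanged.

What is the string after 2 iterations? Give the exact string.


Step 0: F
Step 1: GGGG
Step 2: FGFGFGFG

Answer: FGFGFGFG


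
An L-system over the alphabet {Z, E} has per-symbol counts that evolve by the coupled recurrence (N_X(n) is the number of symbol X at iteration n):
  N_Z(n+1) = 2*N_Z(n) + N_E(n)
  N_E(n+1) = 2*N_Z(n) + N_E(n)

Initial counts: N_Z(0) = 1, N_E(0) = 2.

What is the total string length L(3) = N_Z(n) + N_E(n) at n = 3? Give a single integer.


Step 0: N_Z=1, N_E=2, L=3
Step 1: N_Z=4, N_E=4, L=8
Step 2: N_Z=12, N_E=12, L=24
Step 3: N_Z=36, N_E=36, L=72

Answer: 72


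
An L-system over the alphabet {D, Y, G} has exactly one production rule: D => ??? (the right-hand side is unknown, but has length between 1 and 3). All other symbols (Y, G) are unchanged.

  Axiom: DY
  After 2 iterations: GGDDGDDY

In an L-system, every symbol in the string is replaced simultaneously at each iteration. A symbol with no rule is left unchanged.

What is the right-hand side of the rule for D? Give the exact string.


Trying D => GDD:
  Step 0: DY
  Step 1: GDDY
  Step 2: GGDDGDDY
Matches the given result.

Answer: GDD


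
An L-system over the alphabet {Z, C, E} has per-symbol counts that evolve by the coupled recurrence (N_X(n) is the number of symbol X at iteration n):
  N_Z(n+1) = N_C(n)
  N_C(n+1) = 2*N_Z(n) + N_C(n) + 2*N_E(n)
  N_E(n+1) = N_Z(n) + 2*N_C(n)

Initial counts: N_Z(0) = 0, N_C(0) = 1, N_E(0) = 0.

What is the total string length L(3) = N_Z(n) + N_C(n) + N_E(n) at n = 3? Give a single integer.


Answer: 37

Derivation:
Step 0: N_Z=0, N_C=1, N_E=0, L=1
Step 1: N_Z=1, N_C=1, N_E=2, L=4
Step 2: N_Z=1, N_C=7, N_E=3, L=11
Step 3: N_Z=7, N_C=15, N_E=15, L=37


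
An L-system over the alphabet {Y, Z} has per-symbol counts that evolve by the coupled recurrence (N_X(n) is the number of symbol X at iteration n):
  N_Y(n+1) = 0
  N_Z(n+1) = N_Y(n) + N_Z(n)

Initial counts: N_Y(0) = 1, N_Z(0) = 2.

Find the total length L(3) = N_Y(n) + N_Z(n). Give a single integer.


Answer: 3

Derivation:
Step 0: N_Y=1, N_Z=2, L=3
Step 1: N_Y=0, N_Z=3, L=3
Step 2: N_Y=0, N_Z=3, L=3
Step 3: N_Y=0, N_Z=3, L=3


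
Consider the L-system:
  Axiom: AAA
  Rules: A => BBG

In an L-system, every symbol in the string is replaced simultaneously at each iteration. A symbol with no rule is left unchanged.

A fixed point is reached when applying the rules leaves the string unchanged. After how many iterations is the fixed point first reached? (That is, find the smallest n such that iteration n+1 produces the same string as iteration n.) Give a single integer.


Step 0: AAA
Step 1: BBGBBGBBG
Step 2: BBGBBGBBG  (unchanged — fixed point at step 1)

Answer: 1


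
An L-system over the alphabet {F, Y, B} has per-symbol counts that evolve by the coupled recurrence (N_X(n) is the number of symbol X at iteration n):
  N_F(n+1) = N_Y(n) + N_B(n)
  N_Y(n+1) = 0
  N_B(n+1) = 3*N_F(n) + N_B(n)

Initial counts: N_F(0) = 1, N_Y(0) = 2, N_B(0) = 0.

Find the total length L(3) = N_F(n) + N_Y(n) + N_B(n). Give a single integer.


Step 0: N_F=1, N_Y=2, N_B=0, L=3
Step 1: N_F=2, N_Y=0, N_B=3, L=5
Step 2: N_F=3, N_Y=0, N_B=9, L=12
Step 3: N_F=9, N_Y=0, N_B=18, L=27

Answer: 27


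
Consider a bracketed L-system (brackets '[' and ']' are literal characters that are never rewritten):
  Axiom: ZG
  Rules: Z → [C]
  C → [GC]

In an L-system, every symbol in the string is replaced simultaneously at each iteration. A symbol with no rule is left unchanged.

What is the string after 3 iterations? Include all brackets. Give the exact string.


Step 0: ZG
Step 1: [C]G
Step 2: [[GC]]G
Step 3: [[G[GC]]]G

Answer: [[G[GC]]]G


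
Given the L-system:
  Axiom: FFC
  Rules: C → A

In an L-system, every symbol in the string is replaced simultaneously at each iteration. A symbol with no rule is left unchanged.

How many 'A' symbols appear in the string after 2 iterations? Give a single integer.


Step 0: FFC  (0 'A')
Step 1: FFA  (1 'A')
Step 2: FFA  (1 'A')

Answer: 1


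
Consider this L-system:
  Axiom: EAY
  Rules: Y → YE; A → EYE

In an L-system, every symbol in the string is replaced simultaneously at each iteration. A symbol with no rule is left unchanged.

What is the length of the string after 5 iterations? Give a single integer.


Answer: 14

Derivation:
Step 0: length = 3
Step 1: length = 6
Step 2: length = 8
Step 3: length = 10
Step 4: length = 12
Step 5: length = 14


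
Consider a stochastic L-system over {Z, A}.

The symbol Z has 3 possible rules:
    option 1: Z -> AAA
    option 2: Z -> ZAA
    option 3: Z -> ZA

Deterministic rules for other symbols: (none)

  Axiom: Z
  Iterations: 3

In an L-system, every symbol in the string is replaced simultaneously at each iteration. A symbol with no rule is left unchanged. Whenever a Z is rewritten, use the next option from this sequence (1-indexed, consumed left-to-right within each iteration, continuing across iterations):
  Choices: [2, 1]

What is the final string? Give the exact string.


Step 0: Z
Step 1: ZAA  (used choices [2])
Step 2: AAAAA  (used choices [1])
Step 3: AAAAA  (used choices [])

Answer: AAAAA


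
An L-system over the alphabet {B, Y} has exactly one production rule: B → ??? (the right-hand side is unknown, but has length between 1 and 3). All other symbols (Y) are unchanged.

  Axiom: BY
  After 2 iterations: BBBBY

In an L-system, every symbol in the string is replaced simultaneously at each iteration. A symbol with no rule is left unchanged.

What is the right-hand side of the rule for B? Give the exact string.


Trying B → BB:
  Step 0: BY
  Step 1: BBY
  Step 2: BBBBY
Matches the given result.

Answer: BB


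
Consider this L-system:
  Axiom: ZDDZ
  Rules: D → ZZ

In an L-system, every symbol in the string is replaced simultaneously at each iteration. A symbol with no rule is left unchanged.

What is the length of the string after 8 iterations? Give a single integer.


Step 0: length = 4
Step 1: length = 6
Step 2: length = 6
Step 3: length = 6
Step 4: length = 6
Step 5: length = 6
Step 6: length = 6
Step 7: length = 6
Step 8: length = 6

Answer: 6


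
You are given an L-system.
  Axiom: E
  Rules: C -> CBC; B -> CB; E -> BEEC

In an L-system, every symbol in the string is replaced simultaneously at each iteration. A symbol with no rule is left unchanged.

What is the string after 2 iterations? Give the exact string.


Step 0: E
Step 1: BEEC
Step 2: CBBEECBEECCBC

Answer: CBBEECBEECCBC


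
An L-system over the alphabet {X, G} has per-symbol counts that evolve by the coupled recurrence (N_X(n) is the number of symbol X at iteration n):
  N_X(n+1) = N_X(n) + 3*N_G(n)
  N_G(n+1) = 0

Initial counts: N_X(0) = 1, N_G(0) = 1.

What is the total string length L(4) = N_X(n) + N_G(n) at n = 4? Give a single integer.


Answer: 4

Derivation:
Step 0: N_X=1, N_G=1, L=2
Step 1: N_X=4, N_G=0, L=4
Step 2: N_X=4, N_G=0, L=4
Step 3: N_X=4, N_G=0, L=4
Step 4: N_X=4, N_G=0, L=4


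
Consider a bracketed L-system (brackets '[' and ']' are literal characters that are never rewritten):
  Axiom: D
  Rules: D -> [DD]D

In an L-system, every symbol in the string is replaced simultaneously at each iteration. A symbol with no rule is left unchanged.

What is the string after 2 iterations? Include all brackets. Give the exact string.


Answer: [[DD]D[DD]D][DD]D

Derivation:
Step 0: D
Step 1: [DD]D
Step 2: [[DD]D[DD]D][DD]D


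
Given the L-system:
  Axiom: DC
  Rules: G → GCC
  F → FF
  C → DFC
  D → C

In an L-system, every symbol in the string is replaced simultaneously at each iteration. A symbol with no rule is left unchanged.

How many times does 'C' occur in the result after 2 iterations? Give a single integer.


Answer: 3

Derivation:
Step 0: DC  (1 'C')
Step 1: CDFC  (2 'C')
Step 2: DFCCFFDFC  (3 'C')


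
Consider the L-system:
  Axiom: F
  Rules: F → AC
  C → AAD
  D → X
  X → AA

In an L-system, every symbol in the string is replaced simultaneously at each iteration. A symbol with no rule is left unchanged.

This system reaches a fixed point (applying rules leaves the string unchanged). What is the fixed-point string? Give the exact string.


Step 0: F
Step 1: AC
Step 2: AAAD
Step 3: AAAX
Step 4: AAAAA
Step 5: AAAAA  (unchanged — fixed point at step 4)

Answer: AAAAA


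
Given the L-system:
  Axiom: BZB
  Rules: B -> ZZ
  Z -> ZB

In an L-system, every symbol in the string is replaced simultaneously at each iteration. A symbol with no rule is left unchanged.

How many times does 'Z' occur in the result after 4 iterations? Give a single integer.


Step 0: BZB  (1 'Z')
Step 1: ZZZBZZ  (5 'Z')
Step 2: ZBZBZBZZZBZB  (7 'Z')
Step 3: ZBZZZBZZZBZZZBZBZBZZZBZZ  (17 'Z')
Step 4: ZBZZZBZBZBZZZBZBZBZZZBZBZBZZZBZZZBZZZBZBZBZZZBZB  (31 'Z')

Answer: 31


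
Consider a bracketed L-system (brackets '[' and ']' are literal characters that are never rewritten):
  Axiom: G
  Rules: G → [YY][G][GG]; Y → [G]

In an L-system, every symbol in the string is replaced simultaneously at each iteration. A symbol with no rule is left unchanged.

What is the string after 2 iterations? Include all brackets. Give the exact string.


Step 0: G
Step 1: [YY][G][GG]
Step 2: [[G][G]][[YY][G][GG]][[YY][G][GG][YY][G][GG]]

Answer: [[G][G]][[YY][G][GG]][[YY][G][GG][YY][G][GG]]


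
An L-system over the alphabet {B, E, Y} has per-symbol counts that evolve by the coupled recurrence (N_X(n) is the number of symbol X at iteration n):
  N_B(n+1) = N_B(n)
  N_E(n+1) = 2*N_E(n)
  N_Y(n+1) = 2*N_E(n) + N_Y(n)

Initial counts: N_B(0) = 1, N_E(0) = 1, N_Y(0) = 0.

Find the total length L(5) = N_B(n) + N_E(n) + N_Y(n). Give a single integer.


Step 0: N_B=1, N_E=1, N_Y=0, L=2
Step 1: N_B=1, N_E=2, N_Y=2, L=5
Step 2: N_B=1, N_E=4, N_Y=6, L=11
Step 3: N_B=1, N_E=8, N_Y=14, L=23
Step 4: N_B=1, N_E=16, N_Y=30, L=47
Step 5: N_B=1, N_E=32, N_Y=62, L=95

Answer: 95


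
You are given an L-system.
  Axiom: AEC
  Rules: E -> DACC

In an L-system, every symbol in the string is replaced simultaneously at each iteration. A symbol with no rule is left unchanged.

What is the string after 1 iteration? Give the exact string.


Answer: ADACCC

Derivation:
Step 0: AEC
Step 1: ADACCC


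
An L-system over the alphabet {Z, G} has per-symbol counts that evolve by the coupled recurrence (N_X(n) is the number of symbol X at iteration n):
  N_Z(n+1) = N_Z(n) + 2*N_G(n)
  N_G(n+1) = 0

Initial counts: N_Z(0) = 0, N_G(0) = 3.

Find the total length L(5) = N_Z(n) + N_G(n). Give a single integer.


Answer: 6

Derivation:
Step 0: N_Z=0, N_G=3, L=3
Step 1: N_Z=6, N_G=0, L=6
Step 2: N_Z=6, N_G=0, L=6
Step 3: N_Z=6, N_G=0, L=6
Step 4: N_Z=6, N_G=0, L=6
Step 5: N_Z=6, N_G=0, L=6


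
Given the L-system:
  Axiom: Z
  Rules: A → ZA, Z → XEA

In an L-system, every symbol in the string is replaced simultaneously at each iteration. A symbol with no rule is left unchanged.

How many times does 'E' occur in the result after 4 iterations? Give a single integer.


Answer: 3

Derivation:
Step 0: Z  (0 'E')
Step 1: XEA  (1 'E')
Step 2: XEZA  (1 'E')
Step 3: XEXEAZA  (2 'E')
Step 4: XEXEZAXEAZA  (3 'E')


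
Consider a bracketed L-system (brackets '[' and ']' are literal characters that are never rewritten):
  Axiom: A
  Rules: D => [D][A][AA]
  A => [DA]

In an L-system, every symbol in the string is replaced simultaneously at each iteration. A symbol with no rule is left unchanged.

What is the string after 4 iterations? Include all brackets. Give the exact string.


Answer: [[[[D][A][AA]][[DA]][[DA][DA]]][[[D][A][AA][DA]]][[[D][A][AA][DA]][[D][A][AA][DA]]][[[D][A][AA]][[DA]][[DA][DA]][[D][A][AA][DA]]]]

Derivation:
Step 0: A
Step 1: [DA]
Step 2: [[D][A][AA][DA]]
Step 3: [[[D][A][AA]][[DA]][[DA][DA]][[D][A][AA][DA]]]
Step 4: [[[[D][A][AA]][[DA]][[DA][DA]]][[[D][A][AA][DA]]][[[D][A][AA][DA]][[D][A][AA][DA]]][[[D][A][AA]][[DA]][[DA][DA]][[D][A][AA][DA]]]]


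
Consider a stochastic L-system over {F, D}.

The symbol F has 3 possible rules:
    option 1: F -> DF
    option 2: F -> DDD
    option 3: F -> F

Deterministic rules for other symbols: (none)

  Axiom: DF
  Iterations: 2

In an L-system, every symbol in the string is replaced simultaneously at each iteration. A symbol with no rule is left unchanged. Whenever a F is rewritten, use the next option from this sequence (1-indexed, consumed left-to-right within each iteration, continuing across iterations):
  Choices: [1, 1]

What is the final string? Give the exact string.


Step 0: DF
Step 1: DDF  (used choices [1])
Step 2: DDDF  (used choices [1])

Answer: DDDF


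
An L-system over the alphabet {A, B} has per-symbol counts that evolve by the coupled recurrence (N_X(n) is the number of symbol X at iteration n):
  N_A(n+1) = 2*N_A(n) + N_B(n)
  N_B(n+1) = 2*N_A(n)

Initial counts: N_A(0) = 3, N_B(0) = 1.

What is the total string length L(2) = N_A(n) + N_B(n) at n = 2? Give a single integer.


Answer: 34

Derivation:
Step 0: N_A=3, N_B=1, L=4
Step 1: N_A=7, N_B=6, L=13
Step 2: N_A=20, N_B=14, L=34


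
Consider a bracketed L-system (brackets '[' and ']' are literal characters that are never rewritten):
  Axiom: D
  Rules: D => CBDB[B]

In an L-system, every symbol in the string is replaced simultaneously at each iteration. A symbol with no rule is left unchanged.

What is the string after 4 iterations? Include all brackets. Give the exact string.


Answer: CBCBCBCBDB[B]B[B]B[B]B[B]

Derivation:
Step 0: D
Step 1: CBDB[B]
Step 2: CBCBDB[B]B[B]
Step 3: CBCBCBDB[B]B[B]B[B]
Step 4: CBCBCBCBDB[B]B[B]B[B]B[B]


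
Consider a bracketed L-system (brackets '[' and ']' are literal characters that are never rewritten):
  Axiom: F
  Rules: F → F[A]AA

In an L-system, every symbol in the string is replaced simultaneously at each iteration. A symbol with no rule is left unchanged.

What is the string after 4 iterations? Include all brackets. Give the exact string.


Answer: F[A]AA[A]AA[A]AA[A]AA

Derivation:
Step 0: F
Step 1: F[A]AA
Step 2: F[A]AA[A]AA
Step 3: F[A]AA[A]AA[A]AA
Step 4: F[A]AA[A]AA[A]AA[A]AA


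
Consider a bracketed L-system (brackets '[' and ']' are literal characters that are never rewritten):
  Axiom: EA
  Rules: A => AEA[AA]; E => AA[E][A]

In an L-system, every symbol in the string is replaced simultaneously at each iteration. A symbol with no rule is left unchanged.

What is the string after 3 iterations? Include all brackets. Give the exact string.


Step 0: EA
Step 1: AA[E][A]AEA[AA]
Step 2: AEA[AA]AEA[AA][AA[E][A]][AEA[AA]]AEA[AA]AA[E][A]AEA[AA][AEA[AA]AEA[AA]]
Step 3: AEA[AA]AA[E][A]AEA[AA][AEA[AA]AEA[AA]]AEA[AA]AA[E][A]AEA[AA][AEA[AA]AEA[AA]][AEA[AA]AEA[AA][AA[E][A]][AEA[AA]]][AEA[AA]AA[E][A]AEA[AA][AEA[AA]AEA[AA]]]AEA[AA]AA[E][A]AEA[AA][AEA[AA]AEA[AA]]AEA[AA]AEA[AA][AA[E][A]][AEA[AA]]AEA[AA]AA[E][A]AEA[AA][AEA[AA]AEA[AA]][AEA[AA]AA[E][A]AEA[AA][AEA[AA]AEA[AA]]AEA[AA]AA[E][A]AEA[AA][AEA[AA]AEA[AA]]]

Answer: AEA[AA]AA[E][A]AEA[AA][AEA[AA]AEA[AA]]AEA[AA]AA[E][A]AEA[AA][AEA[AA]AEA[AA]][AEA[AA]AEA[AA][AA[E][A]][AEA[AA]]][AEA[AA]AA[E][A]AEA[AA][AEA[AA]AEA[AA]]]AEA[AA]AA[E][A]AEA[AA][AEA[AA]AEA[AA]]AEA[AA]AEA[AA][AA[E][A]][AEA[AA]]AEA[AA]AA[E][A]AEA[AA][AEA[AA]AEA[AA]][AEA[AA]AA[E][A]AEA[AA][AEA[AA]AEA[AA]]AEA[AA]AA[E][A]AEA[AA][AEA[AA]AEA[AA]]]


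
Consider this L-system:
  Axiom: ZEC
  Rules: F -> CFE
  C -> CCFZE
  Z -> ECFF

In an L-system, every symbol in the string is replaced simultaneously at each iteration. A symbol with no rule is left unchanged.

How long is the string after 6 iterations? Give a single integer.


Answer: 2871

Derivation:
Step 0: length = 3
Step 1: length = 10
Step 2: length = 31
Step 3: length = 96
Step 4: length = 298
Step 5: length = 925
Step 6: length = 2871


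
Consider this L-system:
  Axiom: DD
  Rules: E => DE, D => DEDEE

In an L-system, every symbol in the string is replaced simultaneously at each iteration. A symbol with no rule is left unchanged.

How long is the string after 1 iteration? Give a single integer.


Answer: 10

Derivation:
Step 0: length = 2
Step 1: length = 10


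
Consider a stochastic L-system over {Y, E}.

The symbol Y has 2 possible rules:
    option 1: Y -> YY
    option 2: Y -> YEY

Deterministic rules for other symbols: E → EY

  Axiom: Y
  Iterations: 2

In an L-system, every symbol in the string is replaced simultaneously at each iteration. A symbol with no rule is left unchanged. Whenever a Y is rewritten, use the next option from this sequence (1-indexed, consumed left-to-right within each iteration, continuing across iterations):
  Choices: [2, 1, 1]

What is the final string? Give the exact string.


Answer: YYEYYY

Derivation:
Step 0: Y
Step 1: YEY  (used choices [2])
Step 2: YYEYYY  (used choices [1, 1])


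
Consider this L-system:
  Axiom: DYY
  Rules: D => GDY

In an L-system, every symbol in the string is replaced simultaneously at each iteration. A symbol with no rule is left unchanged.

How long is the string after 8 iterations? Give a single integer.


Answer: 19

Derivation:
Step 0: length = 3
Step 1: length = 5
Step 2: length = 7
Step 3: length = 9
Step 4: length = 11
Step 5: length = 13
Step 6: length = 15
Step 7: length = 17
Step 8: length = 19


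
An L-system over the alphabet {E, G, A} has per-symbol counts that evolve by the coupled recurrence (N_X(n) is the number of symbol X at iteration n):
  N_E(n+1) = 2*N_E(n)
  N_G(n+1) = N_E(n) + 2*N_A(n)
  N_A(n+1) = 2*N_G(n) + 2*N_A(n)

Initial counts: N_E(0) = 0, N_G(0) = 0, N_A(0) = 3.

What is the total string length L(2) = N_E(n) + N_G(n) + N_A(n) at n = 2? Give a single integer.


Answer: 36

Derivation:
Step 0: N_E=0, N_G=0, N_A=3, L=3
Step 1: N_E=0, N_G=6, N_A=6, L=12
Step 2: N_E=0, N_G=12, N_A=24, L=36


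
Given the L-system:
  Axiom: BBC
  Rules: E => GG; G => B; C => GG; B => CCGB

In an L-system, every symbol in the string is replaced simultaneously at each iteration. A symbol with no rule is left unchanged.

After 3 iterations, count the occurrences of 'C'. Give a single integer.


Step 0: BBC  (1 'C')
Step 1: CCGBCCGBGG  (4 'C')
Step 2: GGGGBCCGBGGGGBCCGBBB  (4 'C')
Step 3: BBBBCCGBGGGGBCCGBBBBBCCGBGGGGBCCGBCCGBCCGB  (12 'C')

Answer: 12


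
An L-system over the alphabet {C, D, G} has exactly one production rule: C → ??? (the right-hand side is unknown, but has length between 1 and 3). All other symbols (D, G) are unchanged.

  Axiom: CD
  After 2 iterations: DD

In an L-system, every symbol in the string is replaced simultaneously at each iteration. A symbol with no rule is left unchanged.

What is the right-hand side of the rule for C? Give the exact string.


Trying C → D:
  Step 0: CD
  Step 1: DD
  Step 2: DD
Matches the given result.

Answer: D


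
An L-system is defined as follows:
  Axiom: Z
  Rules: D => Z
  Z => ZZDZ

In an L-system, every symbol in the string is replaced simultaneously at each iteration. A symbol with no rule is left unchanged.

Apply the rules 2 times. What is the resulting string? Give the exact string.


Answer: ZZDZZZDZZZZDZ

Derivation:
Step 0: Z
Step 1: ZZDZ
Step 2: ZZDZZZDZZZZDZ


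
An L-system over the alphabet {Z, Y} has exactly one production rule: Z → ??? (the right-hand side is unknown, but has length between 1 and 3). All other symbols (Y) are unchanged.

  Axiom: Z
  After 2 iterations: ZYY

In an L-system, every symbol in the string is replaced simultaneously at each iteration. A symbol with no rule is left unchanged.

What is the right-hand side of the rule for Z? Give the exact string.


Answer: ZY

Derivation:
Trying Z → ZY:
  Step 0: Z
  Step 1: ZY
  Step 2: ZYY
Matches the given result.


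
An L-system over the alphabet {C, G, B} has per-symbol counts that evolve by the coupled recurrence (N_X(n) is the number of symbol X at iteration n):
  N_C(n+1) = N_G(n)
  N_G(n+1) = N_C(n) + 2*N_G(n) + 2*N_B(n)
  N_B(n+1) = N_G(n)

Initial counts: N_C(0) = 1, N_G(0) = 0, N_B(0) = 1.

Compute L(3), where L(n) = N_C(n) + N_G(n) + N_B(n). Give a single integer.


Answer: 33

Derivation:
Step 0: N_C=1, N_G=0, N_B=1, L=2
Step 1: N_C=0, N_G=3, N_B=0, L=3
Step 2: N_C=3, N_G=6, N_B=3, L=12
Step 3: N_C=6, N_G=21, N_B=6, L=33


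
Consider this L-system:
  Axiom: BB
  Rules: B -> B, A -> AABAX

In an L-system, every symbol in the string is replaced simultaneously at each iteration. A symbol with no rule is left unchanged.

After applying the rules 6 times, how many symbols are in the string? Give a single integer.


Answer: 2

Derivation:
Step 0: length = 2
Step 1: length = 2
Step 2: length = 2
Step 3: length = 2
Step 4: length = 2
Step 5: length = 2
Step 6: length = 2


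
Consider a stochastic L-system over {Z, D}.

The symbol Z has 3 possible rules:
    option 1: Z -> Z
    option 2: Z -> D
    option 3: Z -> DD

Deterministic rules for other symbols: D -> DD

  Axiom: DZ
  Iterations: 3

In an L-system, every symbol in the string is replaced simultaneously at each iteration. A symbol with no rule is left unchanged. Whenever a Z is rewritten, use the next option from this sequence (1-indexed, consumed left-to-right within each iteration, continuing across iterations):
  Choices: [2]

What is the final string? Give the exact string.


Step 0: DZ
Step 1: DDD  (used choices [2])
Step 2: DDDDDD  (used choices [])
Step 3: DDDDDDDDDDDD  (used choices [])

Answer: DDDDDDDDDDDD
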